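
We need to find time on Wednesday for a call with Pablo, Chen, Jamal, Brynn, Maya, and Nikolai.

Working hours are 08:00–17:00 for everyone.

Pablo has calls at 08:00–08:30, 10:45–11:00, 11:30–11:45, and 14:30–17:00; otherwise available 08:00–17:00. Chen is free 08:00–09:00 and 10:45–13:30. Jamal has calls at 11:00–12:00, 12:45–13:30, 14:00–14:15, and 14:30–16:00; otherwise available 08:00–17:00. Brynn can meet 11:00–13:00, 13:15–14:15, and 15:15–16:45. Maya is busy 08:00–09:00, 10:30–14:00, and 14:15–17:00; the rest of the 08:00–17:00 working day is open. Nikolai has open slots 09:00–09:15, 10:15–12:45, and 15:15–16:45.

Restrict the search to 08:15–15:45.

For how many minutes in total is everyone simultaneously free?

Pablo free within 08:00–17:00: 08:30–10:45, 11:00–11:30, 11:45–14:30.
Jamal free within 08:00–17:00: 08:00–11:00, 12:00–12:45, 13:30–14:00, 14:15–14:30, 16:00–17:00.
Maya free within 08:00–17:00: 09:00–10:30, 14:00–14:15.
Pablo ∩ Chen: 08:30–09:00, 11:00–11:30, 11:45–13:30.
Pablo ∩ Chen ∩ Jamal: 08:30–09:00, 12:00–12:45.
Pablo ∩ Chen ∩ Jamal ∩ Brynn: 12:00–12:45.
Pablo ∩ Chen ∩ Jamal ∩ Brynn ∩ Maya: (none).
Pablo ∩ Chen ∩ Jamal ∩ Brynn ∩ Maya ∩ Nikolai: (none).
Restricted to 08:15–15:45: (none).
Total common minutes: 0.

0 minutes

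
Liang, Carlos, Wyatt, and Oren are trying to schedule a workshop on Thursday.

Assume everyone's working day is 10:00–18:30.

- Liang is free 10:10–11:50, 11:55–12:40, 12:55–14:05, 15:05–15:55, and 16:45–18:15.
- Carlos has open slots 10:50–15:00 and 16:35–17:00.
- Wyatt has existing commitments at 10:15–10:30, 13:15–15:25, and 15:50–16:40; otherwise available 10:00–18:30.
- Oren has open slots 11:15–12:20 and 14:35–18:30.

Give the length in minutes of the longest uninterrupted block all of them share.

Wyatt free within 10:00–18:30: 10:00–10:15, 10:30–13:15, 15:25–15:50, 16:40–18:30.
Liang ∩ Carlos: 10:50–11:50, 11:55–12:40, 12:55–14:05, 16:45–17:00.
Liang ∩ Carlos ∩ Wyatt: 10:50–11:50, 11:55–12:40, 12:55–13:15, 16:45–17:00.
Liang ∩ Carlos ∩ Wyatt ∩ Oren: 11:15–11:50, 11:55–12:20, 16:45–17:00.
Common window lengths: 35, 25, 15 min; longest is 35.

35 minutes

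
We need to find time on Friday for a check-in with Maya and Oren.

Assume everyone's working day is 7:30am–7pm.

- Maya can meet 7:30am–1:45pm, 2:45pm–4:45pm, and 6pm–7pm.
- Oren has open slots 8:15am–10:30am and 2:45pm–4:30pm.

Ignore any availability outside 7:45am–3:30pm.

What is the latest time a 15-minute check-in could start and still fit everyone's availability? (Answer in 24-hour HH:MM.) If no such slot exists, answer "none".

Maya ∩ Oren: 08:15–10:30, 14:45–16:30.
Restricted to 07:45–15:30: 08:15–10:30, 14:45–15:30.
Windows ≥ 15 min: 08:15–10:30, 14:45–15:30.
Latest start in the last window 14:45–15:30 is 15:30 − 15 min = 15:15.

15:15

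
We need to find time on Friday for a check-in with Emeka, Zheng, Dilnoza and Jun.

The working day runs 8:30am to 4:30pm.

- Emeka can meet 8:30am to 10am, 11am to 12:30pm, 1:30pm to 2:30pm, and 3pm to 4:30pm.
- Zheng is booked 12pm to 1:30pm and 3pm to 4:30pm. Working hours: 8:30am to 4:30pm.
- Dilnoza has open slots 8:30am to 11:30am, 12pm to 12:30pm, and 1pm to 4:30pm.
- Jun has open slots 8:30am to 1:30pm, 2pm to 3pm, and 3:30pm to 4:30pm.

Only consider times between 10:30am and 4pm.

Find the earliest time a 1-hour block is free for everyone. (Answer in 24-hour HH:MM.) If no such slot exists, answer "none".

none

Zheng free within 08:30–16:30: 08:30–12:00, 13:30–15:00.
Emeka ∩ Zheng: 08:30–10:00, 11:00–12:00, 13:30–14:30.
Emeka ∩ Zheng ∩ Dilnoza: 08:30–10:00, 11:00–11:30, 13:30–14:30.
Emeka ∩ Zheng ∩ Dilnoza ∩ Jun: 08:30–10:00, 11:00–11:30, 14:00–14:30.
Restricted to 10:30–16:00: 11:00–11:30, 14:00–14:30.
Windows ≥ 60 min: (none).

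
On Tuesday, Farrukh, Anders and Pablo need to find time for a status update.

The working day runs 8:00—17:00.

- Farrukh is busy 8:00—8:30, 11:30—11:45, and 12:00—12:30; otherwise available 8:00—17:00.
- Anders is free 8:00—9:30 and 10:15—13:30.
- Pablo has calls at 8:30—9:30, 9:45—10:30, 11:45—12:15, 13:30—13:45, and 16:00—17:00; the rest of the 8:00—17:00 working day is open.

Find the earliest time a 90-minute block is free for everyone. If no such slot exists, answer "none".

Farrukh free within 08:00–17:00: 08:30–11:30, 11:45–12:00, 12:30–17:00.
Pablo free within 08:00–17:00: 08:00–08:30, 09:30–09:45, 10:30–11:45, 12:15–13:30, 13:45–16:00.
Farrukh ∩ Anders: 08:30–09:30, 10:15–11:30, 11:45–12:00, 12:30–13:30.
Farrukh ∩ Anders ∩ Pablo: 10:30–11:30, 12:30–13:30.
Windows ≥ 90 min: (none).

none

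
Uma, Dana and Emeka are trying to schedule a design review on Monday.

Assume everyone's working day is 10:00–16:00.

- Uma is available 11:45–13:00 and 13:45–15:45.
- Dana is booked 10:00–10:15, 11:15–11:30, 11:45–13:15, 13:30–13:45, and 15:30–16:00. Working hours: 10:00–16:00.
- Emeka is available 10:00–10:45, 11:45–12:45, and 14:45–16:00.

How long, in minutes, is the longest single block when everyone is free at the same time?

Dana free within 10:00–16:00: 10:15–11:15, 11:30–11:45, 13:15–13:30, 13:45–15:30.
Uma ∩ Dana: 13:45–15:30.
Uma ∩ Dana ∩ Emeka: 14:45–15:30.
Single common window of 45 minutes.

45 minutes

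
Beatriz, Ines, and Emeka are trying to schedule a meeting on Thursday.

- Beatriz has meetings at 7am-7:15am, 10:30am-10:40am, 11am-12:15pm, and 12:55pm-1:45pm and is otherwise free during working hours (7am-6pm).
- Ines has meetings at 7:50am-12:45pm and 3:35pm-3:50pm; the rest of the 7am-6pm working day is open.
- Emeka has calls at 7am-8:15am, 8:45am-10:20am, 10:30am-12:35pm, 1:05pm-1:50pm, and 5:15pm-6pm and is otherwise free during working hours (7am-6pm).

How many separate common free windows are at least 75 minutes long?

2

Beatriz free within 07:00–18:00: 07:15–10:30, 10:40–11:00, 12:15–12:55, 13:45–18:00.
Ines free within 07:00–18:00: 07:00–07:50, 12:45–15:35, 15:50–18:00.
Emeka free within 07:00–18:00: 08:15–08:45, 10:20–10:30, 12:35–13:05, 13:50–17:15.
Beatriz ∩ Ines: 07:15–07:50, 12:45–12:55, 13:45–15:35, 15:50–18:00.
Beatriz ∩ Ines ∩ Emeka: 12:45–12:55, 13:50–15:35, 15:50–17:15.
Windows ≥ 75 min: 13:50–15:35, 15:50–17:15.
That's 2 windows.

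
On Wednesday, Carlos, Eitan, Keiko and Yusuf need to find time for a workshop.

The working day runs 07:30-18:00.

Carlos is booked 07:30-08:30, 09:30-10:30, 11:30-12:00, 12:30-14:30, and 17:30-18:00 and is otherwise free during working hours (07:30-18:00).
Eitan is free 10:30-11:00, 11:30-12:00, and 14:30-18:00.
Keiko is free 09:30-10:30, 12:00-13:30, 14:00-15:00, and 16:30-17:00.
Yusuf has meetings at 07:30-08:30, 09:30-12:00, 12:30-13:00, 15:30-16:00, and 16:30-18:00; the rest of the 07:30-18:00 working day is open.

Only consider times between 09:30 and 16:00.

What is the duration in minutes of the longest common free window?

Carlos free within 07:30–18:00: 08:30–09:30, 10:30–11:30, 12:00–12:30, 14:30–17:30.
Yusuf free within 07:30–18:00: 08:30–09:30, 12:00–12:30, 13:00–15:30, 16:00–16:30.
Carlos ∩ Eitan: 10:30–11:00, 14:30–17:30.
Carlos ∩ Eitan ∩ Keiko: 14:30–15:00, 16:30–17:00.
Carlos ∩ Eitan ∩ Keiko ∩ Yusuf: 14:30–15:00.
Restricted to 09:30–16:00: 14:30–15:00.
Single common window of 30 minutes.

30 minutes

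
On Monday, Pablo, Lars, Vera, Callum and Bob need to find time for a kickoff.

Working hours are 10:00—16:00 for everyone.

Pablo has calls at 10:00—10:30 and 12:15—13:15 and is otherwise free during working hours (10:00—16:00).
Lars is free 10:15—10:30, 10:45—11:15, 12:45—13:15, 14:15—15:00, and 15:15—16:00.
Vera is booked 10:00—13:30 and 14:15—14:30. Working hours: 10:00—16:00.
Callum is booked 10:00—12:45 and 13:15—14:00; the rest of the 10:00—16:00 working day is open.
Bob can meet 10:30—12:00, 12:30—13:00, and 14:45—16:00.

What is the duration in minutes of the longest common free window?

Pablo free within 10:00–16:00: 10:30–12:15, 13:15–16:00.
Vera free within 10:00–16:00: 13:30–14:15, 14:30–16:00.
Callum free within 10:00–16:00: 12:45–13:15, 14:00–16:00.
Pablo ∩ Lars: 10:45–11:15, 14:15–15:00, 15:15–16:00.
Pablo ∩ Lars ∩ Vera: 14:30–15:00, 15:15–16:00.
Pablo ∩ Lars ∩ Vera ∩ Callum: 14:30–15:00, 15:15–16:00.
Pablo ∩ Lars ∩ Vera ∩ Callum ∩ Bob: 14:45–15:00, 15:15–16:00.
Common window lengths: 15, 45 min; longest is 45.

45 minutes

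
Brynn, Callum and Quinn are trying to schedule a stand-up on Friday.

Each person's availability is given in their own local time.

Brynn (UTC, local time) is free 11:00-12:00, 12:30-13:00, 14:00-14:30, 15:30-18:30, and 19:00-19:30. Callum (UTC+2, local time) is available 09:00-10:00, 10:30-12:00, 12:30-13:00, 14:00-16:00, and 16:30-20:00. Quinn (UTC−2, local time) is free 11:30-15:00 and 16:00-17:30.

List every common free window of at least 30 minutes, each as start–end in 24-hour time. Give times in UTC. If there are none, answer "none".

Brynn → UTC: 11:00–12:00, 12:30–13:00, 14:00–14:30, 15:30–18:30, 19:00–19:30.
Callum → UTC: 07:00–08:00, 08:30–10:00, 10:30–11:00, 12:00–14:00, 14:30–18:00.
Quinn → UTC: 13:30–17:00, 18:00–19:30.
Brynn ∩ Callum: 12:30–13:00, 15:30–18:00.
Brynn ∩ Callum ∩ Quinn: 15:30–17:00.
Windows ≥ 30 min: 15:30–17:00.

15:30–17:00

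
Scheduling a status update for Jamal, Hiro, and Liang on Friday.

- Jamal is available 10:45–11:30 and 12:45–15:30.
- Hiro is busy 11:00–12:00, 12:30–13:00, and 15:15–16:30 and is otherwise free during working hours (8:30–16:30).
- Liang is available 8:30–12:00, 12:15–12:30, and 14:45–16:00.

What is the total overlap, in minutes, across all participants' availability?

Hiro free within 08:30–16:30: 08:30–11:00, 12:00–12:30, 13:00–15:15.
Jamal ∩ Hiro: 10:45–11:00, 13:00–15:15.
Jamal ∩ Hiro ∩ Liang: 10:45–11:00, 14:45–15:15.
Total common minutes: 15 + 30 = 45.

45 minutes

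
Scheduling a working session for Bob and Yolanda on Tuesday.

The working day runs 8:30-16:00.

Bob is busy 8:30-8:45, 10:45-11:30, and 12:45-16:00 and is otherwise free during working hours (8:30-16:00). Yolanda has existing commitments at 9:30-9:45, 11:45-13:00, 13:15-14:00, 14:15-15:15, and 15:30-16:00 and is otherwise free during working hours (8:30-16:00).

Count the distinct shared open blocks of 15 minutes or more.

Bob free within 08:30–16:00: 08:45–10:45, 11:30–12:45.
Yolanda free within 08:30–16:00: 08:30–09:30, 09:45–11:45, 13:00–13:15, 14:00–14:15, 15:15–15:30.
Bob ∩ Yolanda: 08:45–09:30, 09:45–10:45, 11:30–11:45.
Windows ≥ 15 min: 08:45–09:30, 09:45–10:45, 11:30–11:45.
That's 3 windows.

3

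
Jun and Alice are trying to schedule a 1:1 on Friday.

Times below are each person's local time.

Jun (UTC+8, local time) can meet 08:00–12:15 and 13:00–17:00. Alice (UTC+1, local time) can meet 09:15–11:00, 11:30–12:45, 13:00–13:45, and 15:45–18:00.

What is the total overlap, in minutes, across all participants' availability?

Jun → UTC: 00:00–04:15, 05:00–09:00.
Alice → UTC: 08:15–10:00, 10:30–11:45, 12:00–12:45, 14:45–17:00.
Jun ∩ Alice: 08:15–09:00.
Total common minutes: 45.

45 minutes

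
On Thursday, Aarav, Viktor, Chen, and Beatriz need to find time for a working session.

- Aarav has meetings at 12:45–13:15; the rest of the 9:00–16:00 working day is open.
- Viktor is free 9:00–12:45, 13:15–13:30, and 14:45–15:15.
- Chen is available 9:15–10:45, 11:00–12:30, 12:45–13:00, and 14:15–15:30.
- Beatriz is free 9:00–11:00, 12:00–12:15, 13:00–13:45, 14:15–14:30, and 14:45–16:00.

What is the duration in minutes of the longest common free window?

90 minutes

Aarav free within 09:00–16:00: 09:00–12:45, 13:15–16:00.
Aarav ∩ Viktor: 09:00–12:45, 13:15–13:30, 14:45–15:15.
Aarav ∩ Viktor ∩ Chen: 09:15–10:45, 11:00–12:30, 14:45–15:15.
Aarav ∩ Viktor ∩ Chen ∩ Beatriz: 09:15–10:45, 12:00–12:15, 14:45–15:15.
Common window lengths: 90, 15, 30 min; longest is 90.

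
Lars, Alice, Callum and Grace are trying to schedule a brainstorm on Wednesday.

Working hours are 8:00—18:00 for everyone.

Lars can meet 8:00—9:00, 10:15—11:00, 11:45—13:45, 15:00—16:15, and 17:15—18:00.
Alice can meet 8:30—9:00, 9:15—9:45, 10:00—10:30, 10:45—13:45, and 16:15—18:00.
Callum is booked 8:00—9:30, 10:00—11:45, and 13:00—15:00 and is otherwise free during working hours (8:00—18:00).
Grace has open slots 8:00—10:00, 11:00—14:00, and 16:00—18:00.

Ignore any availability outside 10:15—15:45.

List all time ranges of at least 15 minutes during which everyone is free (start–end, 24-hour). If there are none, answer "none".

11:45–13:00

Callum free within 08:00–18:00: 09:30–10:00, 11:45–13:00, 15:00–18:00.
Lars ∩ Alice: 08:30–09:00, 10:15–10:30, 10:45–11:00, 11:45–13:45, 17:15–18:00.
Lars ∩ Alice ∩ Callum: 11:45–13:00, 17:15–18:00.
Lars ∩ Alice ∩ Callum ∩ Grace: 11:45–13:00, 17:15–18:00.
Restricted to 10:15–15:45: 11:45–13:00.
Windows ≥ 15 min: 11:45–13:00.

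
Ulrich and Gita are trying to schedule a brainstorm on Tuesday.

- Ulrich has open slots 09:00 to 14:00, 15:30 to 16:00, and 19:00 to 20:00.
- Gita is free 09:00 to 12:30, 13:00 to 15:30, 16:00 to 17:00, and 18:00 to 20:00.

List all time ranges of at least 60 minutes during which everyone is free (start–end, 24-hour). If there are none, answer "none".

Ulrich ∩ Gita: 09:00–12:30, 13:00–14:00, 19:00–20:00.
Windows ≥ 60 min: 09:00–12:30, 13:00–14:00, 19:00–20:00.

09:00–12:30, 13:00–14:00, 19:00–20:00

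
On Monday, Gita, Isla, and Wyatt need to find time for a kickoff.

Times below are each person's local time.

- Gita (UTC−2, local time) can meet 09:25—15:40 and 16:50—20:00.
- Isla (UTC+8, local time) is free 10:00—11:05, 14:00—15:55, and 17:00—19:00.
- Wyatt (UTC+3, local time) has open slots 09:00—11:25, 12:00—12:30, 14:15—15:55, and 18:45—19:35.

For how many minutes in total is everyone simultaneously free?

0 minutes

Gita → UTC: 11:25–17:40, 18:50–22:00.
Isla → UTC: 02:00–03:05, 06:00–07:55, 09:00–11:00.
Wyatt → UTC: 06:00–08:25, 09:00–09:30, 11:15–12:55, 15:45–16:35.
Gita ∩ Isla: (none).
Gita ∩ Isla ∩ Wyatt: (none).
Total common minutes: 0.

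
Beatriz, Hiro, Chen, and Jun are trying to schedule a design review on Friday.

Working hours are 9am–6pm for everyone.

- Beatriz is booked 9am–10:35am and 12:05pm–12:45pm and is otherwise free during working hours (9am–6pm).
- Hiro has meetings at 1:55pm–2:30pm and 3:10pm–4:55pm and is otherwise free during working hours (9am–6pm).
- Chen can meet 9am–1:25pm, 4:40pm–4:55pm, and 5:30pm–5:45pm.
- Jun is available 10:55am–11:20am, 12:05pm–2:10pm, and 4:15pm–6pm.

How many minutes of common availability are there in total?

Beatriz free within 09:00–18:00: 10:35–12:05, 12:45–18:00.
Hiro free within 09:00–18:00: 09:00–13:55, 14:30–15:10, 16:55–18:00.
Beatriz ∩ Hiro: 10:35–12:05, 12:45–13:55, 14:30–15:10, 16:55–18:00.
Beatriz ∩ Hiro ∩ Chen: 10:35–12:05, 12:45–13:25, 17:30–17:45.
Beatriz ∩ Hiro ∩ Chen ∩ Jun: 10:55–11:20, 12:45–13:25, 17:30–17:45.
Total common minutes: 25 + 40 + 15 = 80.

80 minutes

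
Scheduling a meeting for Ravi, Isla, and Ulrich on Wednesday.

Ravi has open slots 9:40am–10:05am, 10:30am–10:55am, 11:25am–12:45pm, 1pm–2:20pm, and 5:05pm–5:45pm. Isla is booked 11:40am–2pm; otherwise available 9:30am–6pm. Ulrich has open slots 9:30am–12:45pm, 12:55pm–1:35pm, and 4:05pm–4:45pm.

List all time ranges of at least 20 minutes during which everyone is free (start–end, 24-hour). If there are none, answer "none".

09:40–10:05, 10:30–10:55

Isla free within 09:30–18:00: 09:30–11:40, 14:00–18:00.
Ravi ∩ Isla: 09:40–10:05, 10:30–10:55, 11:25–11:40, 14:00–14:20, 17:05–17:45.
Ravi ∩ Isla ∩ Ulrich: 09:40–10:05, 10:30–10:55, 11:25–11:40.
Windows ≥ 20 min: 09:40–10:05, 10:30–10:55.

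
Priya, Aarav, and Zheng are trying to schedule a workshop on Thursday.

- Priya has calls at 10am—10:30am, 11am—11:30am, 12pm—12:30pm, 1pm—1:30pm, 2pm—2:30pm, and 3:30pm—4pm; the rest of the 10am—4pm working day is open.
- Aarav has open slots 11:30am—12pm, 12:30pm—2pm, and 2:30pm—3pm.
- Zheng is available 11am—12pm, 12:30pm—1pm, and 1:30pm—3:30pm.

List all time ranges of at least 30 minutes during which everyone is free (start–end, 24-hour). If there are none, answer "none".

Priya free within 10:00–16:00: 10:30–11:00, 11:30–12:00, 12:30–13:00, 13:30–14:00, 14:30–15:30.
Priya ∩ Aarav: 11:30–12:00, 12:30–13:00, 13:30–14:00, 14:30–15:00.
Priya ∩ Aarav ∩ Zheng: 11:30–12:00, 12:30–13:00, 13:30–14:00, 14:30–15:00.
Windows ≥ 30 min: 11:30–12:00, 12:30–13:00, 13:30–14:00, 14:30–15:00.

11:30–12:00, 12:30–13:00, 13:30–14:00, 14:30–15:00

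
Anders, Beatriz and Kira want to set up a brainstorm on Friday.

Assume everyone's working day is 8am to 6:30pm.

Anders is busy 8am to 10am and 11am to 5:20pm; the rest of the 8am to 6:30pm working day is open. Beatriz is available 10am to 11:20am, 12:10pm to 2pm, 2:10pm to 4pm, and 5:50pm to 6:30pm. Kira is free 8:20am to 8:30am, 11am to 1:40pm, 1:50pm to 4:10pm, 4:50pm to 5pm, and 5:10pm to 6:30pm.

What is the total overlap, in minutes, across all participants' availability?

40 minutes

Anders free within 08:00–18:30: 10:00–11:00, 17:20–18:30.
Anders ∩ Beatriz: 10:00–11:00, 17:50–18:30.
Anders ∩ Beatriz ∩ Kira: 17:50–18:30.
Total common minutes: 40.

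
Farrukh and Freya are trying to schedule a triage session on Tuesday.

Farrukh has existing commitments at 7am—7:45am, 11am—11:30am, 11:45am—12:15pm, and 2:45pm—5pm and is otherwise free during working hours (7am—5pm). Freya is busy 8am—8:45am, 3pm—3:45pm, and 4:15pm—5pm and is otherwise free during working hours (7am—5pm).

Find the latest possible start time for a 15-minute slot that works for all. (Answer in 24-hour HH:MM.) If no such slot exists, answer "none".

14:30

Farrukh free within 07:00–17:00: 07:45–11:00, 11:30–11:45, 12:15–14:45.
Freya free within 07:00–17:00: 07:00–08:00, 08:45–15:00, 15:45–16:15.
Farrukh ∩ Freya: 07:45–08:00, 08:45–11:00, 11:30–11:45, 12:15–14:45.
Windows ≥ 15 min: 07:45–08:00, 08:45–11:00, 11:30–11:45, 12:15–14:45.
Latest start in the last window 12:15–14:45 is 14:45 − 15 min = 14:30.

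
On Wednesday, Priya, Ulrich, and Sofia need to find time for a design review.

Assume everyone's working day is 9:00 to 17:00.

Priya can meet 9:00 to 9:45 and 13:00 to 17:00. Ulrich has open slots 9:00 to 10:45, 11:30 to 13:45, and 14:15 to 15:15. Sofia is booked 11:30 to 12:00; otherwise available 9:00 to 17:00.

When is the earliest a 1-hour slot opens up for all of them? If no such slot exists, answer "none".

14:15

Sofia free within 09:00–17:00: 09:00–11:30, 12:00–17:00.
Priya ∩ Ulrich: 09:00–09:45, 13:00–13:45, 14:15–15:15.
Priya ∩ Ulrich ∩ Sofia: 09:00–09:45, 13:00–13:45, 14:15–15:15.
Windows ≥ 60 min: 14:15–15:15.
Earliest such window starts at 14:15.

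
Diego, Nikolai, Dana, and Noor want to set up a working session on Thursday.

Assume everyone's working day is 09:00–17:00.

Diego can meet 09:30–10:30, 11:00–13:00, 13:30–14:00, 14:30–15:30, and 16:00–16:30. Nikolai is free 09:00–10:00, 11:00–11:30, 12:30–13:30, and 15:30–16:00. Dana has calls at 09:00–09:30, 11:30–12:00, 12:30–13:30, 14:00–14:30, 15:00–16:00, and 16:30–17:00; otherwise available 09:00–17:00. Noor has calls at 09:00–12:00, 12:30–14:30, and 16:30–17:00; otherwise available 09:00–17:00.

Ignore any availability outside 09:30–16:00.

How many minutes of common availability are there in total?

Dana free within 09:00–17:00: 09:30–11:30, 12:00–12:30, 13:30–14:00, 14:30–15:00, 16:00–16:30.
Noor free within 09:00–17:00: 12:00–12:30, 14:30–16:30.
Diego ∩ Nikolai: 09:30–10:00, 11:00–11:30, 12:30–13:00.
Diego ∩ Nikolai ∩ Dana: 09:30–10:00, 11:00–11:30.
Diego ∩ Nikolai ∩ Dana ∩ Noor: (none).
Restricted to 09:30–16:00: (none).
Total common minutes: 0.

0 minutes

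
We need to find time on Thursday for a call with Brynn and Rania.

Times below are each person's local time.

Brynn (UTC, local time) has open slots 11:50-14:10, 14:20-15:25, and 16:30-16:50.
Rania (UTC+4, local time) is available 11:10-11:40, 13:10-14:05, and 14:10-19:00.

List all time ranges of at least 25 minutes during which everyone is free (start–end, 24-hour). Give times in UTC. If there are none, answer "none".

Brynn → UTC: 11:50–14:10, 14:20–15:25, 16:30–16:50.
Rania → UTC: 07:10–07:40, 09:10–10:05, 10:10–15:00.
Brynn ∩ Rania: 11:50–14:10, 14:20–15:00.
Windows ≥ 25 min: 11:50–14:10, 14:20–15:00.

11:50–14:10, 14:20–15:00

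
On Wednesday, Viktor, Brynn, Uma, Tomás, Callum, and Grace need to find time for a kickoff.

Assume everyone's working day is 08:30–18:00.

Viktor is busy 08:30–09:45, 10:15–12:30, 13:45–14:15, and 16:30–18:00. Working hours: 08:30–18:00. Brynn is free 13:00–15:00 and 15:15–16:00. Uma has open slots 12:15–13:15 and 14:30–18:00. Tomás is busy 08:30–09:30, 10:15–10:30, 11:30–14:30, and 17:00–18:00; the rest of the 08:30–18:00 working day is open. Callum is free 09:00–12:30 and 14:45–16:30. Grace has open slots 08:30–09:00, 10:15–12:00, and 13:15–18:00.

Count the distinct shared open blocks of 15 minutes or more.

Viktor free within 08:30–18:00: 09:45–10:15, 12:30–13:45, 14:15–16:30.
Tomás free within 08:30–18:00: 09:30–10:15, 10:30–11:30, 14:30–17:00.
Viktor ∩ Brynn: 13:00–13:45, 14:15–15:00, 15:15–16:00.
Viktor ∩ Brynn ∩ Uma: 13:00–13:15, 14:30–15:00, 15:15–16:00.
Viktor ∩ Brynn ∩ Uma ∩ Tomás: 14:30–15:00, 15:15–16:00.
Viktor ∩ Brynn ∩ Uma ∩ Tomás ∩ Callum: 14:45–15:00, 15:15–16:00.
Viktor ∩ Brynn ∩ Uma ∩ Tomás ∩ Callum ∩ Grace: 14:45–15:00, 15:15–16:00.
Windows ≥ 15 min: 14:45–15:00, 15:15–16:00.
That's 2 windows.

2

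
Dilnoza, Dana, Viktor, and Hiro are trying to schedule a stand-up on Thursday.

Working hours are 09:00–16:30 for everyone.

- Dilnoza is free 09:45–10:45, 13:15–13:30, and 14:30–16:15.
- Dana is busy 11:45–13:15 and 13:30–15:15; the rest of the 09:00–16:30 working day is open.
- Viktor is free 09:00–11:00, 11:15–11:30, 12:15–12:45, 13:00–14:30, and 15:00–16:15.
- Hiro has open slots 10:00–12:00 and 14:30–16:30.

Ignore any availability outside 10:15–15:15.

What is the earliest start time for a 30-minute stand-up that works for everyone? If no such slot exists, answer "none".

10:15

Dana free within 09:00–16:30: 09:00–11:45, 13:15–13:30, 15:15–16:30.
Dilnoza ∩ Dana: 09:45–10:45, 13:15–13:30, 15:15–16:15.
Dilnoza ∩ Dana ∩ Viktor: 09:45–10:45, 13:15–13:30, 15:15–16:15.
Dilnoza ∩ Dana ∩ Viktor ∩ Hiro: 10:00–10:45, 15:15–16:15.
Restricted to 10:15–15:15: 10:15–10:45.
Windows ≥ 30 min: 10:15–10:45.
Earliest such window starts at 10:15.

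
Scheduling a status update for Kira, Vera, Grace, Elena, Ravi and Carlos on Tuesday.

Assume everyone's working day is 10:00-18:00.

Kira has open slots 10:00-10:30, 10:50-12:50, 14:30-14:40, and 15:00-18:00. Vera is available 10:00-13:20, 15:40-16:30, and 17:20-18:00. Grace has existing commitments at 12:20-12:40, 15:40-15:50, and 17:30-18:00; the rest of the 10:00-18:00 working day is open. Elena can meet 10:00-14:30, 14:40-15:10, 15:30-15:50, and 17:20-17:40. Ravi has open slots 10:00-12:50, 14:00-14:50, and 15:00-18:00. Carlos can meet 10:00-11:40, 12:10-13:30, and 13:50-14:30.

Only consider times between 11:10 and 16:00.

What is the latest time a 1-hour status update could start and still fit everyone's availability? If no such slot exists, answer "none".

Grace free within 10:00–18:00: 10:00–12:20, 12:40–15:40, 15:50–17:30.
Kira ∩ Vera: 10:00–10:30, 10:50–12:50, 15:40–16:30, 17:20–18:00.
Kira ∩ Vera ∩ Grace: 10:00–10:30, 10:50–12:20, 12:40–12:50, 15:50–16:30, 17:20–17:30.
Kira ∩ Vera ∩ Grace ∩ Elena: 10:00–10:30, 10:50–12:20, 12:40–12:50, 17:20–17:30.
Kira ∩ Vera ∩ Grace ∩ Elena ∩ Ravi: 10:00–10:30, 10:50–12:20, 12:40–12:50, 17:20–17:30.
Kira ∩ Vera ∩ Grace ∩ Elena ∩ Ravi ∩ Carlos: 10:00–10:30, 10:50–11:40, 12:10–12:20, 12:40–12:50.
Restricted to 11:10–16:00: 11:10–11:40, 12:10–12:20, 12:40–12:50.
Windows ≥ 60 min: (none).

none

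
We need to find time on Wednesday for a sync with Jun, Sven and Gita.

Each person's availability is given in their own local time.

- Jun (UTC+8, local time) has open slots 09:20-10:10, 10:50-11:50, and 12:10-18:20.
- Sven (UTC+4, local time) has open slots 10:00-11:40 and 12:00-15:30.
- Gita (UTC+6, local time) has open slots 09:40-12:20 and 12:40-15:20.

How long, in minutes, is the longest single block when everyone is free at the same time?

Jun → UTC: 01:20–02:10, 02:50–03:50, 04:10–10:20.
Sven → UTC: 06:00–07:40, 08:00–11:30.
Gita → UTC: 03:40–06:20, 06:40–09:20.
Jun ∩ Sven: 06:00–07:40, 08:00–10:20.
Jun ∩ Sven ∩ Gita: 06:00–06:20, 06:40–07:40, 08:00–09:20.
Common window lengths: 20, 60, 80 min; longest is 80.

80 minutes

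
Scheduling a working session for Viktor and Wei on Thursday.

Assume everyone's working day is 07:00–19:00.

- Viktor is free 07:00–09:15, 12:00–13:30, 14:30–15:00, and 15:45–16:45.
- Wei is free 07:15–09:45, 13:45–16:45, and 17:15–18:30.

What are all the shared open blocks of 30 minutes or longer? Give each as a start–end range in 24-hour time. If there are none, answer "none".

07:15–09:15, 14:30–15:00, 15:45–16:45

Viktor ∩ Wei: 07:15–09:15, 14:30–15:00, 15:45–16:45.
Windows ≥ 30 min: 07:15–09:15, 14:30–15:00, 15:45–16:45.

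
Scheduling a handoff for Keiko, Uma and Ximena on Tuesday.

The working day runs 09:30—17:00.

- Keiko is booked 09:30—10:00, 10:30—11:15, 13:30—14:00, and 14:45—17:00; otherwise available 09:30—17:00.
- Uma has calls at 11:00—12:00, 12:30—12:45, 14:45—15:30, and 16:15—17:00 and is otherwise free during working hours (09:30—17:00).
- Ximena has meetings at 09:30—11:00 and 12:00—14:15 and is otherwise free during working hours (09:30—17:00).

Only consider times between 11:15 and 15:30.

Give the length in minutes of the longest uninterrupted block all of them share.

Keiko free within 09:30–17:00: 10:00–10:30, 11:15–13:30, 14:00–14:45.
Uma free within 09:30–17:00: 09:30–11:00, 12:00–12:30, 12:45–14:45, 15:30–16:15.
Ximena free within 09:30–17:00: 11:00–12:00, 14:15–17:00.
Keiko ∩ Uma: 10:00–10:30, 12:00–12:30, 12:45–13:30, 14:00–14:45.
Keiko ∩ Uma ∩ Ximena: 14:15–14:45.
Restricted to 11:15–15:30: 14:15–14:45.
Single common window of 30 minutes.

30 minutes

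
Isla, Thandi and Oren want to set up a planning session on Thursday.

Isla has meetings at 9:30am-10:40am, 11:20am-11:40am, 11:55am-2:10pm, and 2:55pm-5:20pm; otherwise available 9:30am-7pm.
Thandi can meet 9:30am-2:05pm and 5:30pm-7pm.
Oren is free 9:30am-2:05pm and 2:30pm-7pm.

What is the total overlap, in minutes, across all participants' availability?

Isla free within 09:30–19:00: 10:40–11:20, 11:40–11:55, 14:10–14:55, 17:20–19:00.
Isla ∩ Thandi: 10:40–11:20, 11:40–11:55, 17:30–19:00.
Isla ∩ Thandi ∩ Oren: 10:40–11:20, 11:40–11:55, 17:30–19:00.
Total common minutes: 40 + 15 + 90 = 145.

145 minutes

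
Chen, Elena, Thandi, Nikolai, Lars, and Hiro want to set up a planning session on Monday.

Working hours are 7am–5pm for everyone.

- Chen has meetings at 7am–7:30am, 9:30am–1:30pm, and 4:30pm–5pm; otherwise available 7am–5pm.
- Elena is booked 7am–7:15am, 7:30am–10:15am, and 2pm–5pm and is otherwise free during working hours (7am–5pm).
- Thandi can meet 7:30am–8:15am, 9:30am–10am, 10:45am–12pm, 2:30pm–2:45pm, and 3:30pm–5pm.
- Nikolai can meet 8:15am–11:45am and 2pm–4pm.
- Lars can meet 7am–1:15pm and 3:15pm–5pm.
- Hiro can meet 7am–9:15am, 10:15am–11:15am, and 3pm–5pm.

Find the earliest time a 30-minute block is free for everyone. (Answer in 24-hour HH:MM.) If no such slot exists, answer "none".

none

Chen free within 07:00–17:00: 07:30–09:30, 13:30–16:30.
Elena free within 07:00–17:00: 07:15–07:30, 10:15–14:00.
Chen ∩ Elena: 13:30–14:00.
Chen ∩ Elena ∩ Thandi: (none).
Chen ∩ Elena ∩ Thandi ∩ Nikolai: (none).
Chen ∩ Elena ∩ Thandi ∩ Nikolai ∩ Lars: (none).
Chen ∩ Elena ∩ Thandi ∩ Nikolai ∩ Lars ∩ Hiro: (none).
Windows ≥ 30 min: (none).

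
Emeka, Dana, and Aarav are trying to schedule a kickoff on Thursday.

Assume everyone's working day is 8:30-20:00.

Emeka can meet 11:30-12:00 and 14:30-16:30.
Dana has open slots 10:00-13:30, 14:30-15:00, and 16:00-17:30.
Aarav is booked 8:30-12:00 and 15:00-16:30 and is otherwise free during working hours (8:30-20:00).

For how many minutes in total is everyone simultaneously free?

Aarav free within 08:30–20:00: 12:00–15:00, 16:30–20:00.
Emeka ∩ Dana: 11:30–12:00, 14:30–15:00, 16:00–16:30.
Emeka ∩ Dana ∩ Aarav: 14:30–15:00.
Total common minutes: 30.

30 minutes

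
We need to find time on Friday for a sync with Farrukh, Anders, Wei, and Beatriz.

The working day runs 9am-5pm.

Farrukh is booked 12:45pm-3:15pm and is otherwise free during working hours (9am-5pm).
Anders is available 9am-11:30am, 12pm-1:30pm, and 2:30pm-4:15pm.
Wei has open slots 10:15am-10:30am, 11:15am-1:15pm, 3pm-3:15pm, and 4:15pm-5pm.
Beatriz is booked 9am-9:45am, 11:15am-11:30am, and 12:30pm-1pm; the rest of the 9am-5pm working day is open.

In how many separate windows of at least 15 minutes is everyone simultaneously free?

Farrukh free within 09:00–17:00: 09:00–12:45, 15:15–17:00.
Beatriz free within 09:00–17:00: 09:45–11:15, 11:30–12:30, 13:00–17:00.
Farrukh ∩ Anders: 09:00–11:30, 12:00–12:45, 15:15–16:15.
Farrukh ∩ Anders ∩ Wei: 10:15–10:30, 11:15–11:30, 12:00–12:45.
Farrukh ∩ Anders ∩ Wei ∩ Beatriz: 10:15–10:30, 12:00–12:30.
Windows ≥ 15 min: 10:15–10:30, 12:00–12:30.
That's 2 windows.

2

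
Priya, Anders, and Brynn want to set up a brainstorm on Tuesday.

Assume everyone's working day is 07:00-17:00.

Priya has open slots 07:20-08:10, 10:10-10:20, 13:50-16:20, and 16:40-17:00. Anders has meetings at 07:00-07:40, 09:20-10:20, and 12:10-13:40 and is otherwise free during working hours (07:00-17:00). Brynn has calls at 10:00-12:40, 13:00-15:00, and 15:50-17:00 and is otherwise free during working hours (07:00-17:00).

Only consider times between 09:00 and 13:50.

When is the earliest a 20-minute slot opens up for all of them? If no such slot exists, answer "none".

Anders free within 07:00–17:00: 07:40–09:20, 10:20–12:10, 13:40–17:00.
Brynn free within 07:00–17:00: 07:00–10:00, 12:40–13:00, 15:00–15:50.
Priya ∩ Anders: 07:40–08:10, 13:50–16:20, 16:40–17:00.
Priya ∩ Anders ∩ Brynn: 07:40–08:10, 15:00–15:50.
Restricted to 09:00–13:50: (none).
Windows ≥ 20 min: (none).

none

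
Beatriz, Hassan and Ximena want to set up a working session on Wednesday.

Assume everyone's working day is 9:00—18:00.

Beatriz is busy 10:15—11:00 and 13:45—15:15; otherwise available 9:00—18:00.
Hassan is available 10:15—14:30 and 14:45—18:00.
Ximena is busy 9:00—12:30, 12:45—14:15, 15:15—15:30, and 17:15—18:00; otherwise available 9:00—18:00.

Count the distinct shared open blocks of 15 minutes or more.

Beatriz free within 09:00–18:00: 09:00–10:15, 11:00–13:45, 15:15–18:00.
Ximena free within 09:00–18:00: 12:30–12:45, 14:15–15:15, 15:30–17:15.
Beatriz ∩ Hassan: 11:00–13:45, 15:15–18:00.
Beatriz ∩ Hassan ∩ Ximena: 12:30–12:45, 15:30–17:15.
Windows ≥ 15 min: 12:30–12:45, 15:30–17:15.
That's 2 windows.

2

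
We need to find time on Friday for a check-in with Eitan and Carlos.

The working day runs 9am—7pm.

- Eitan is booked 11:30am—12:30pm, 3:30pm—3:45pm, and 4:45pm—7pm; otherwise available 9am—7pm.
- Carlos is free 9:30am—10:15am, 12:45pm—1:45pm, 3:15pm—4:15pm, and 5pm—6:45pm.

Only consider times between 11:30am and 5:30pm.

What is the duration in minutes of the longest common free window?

Eitan free within 09:00–19:00: 09:00–11:30, 12:30–15:30, 15:45–16:45.
Eitan ∩ Carlos: 09:30–10:15, 12:45–13:45, 15:15–15:30, 15:45–16:15.
Restricted to 11:30–17:30: 12:45–13:45, 15:15–15:30, 15:45–16:15.
Common window lengths: 60, 15, 30 min; longest is 60.

60 minutes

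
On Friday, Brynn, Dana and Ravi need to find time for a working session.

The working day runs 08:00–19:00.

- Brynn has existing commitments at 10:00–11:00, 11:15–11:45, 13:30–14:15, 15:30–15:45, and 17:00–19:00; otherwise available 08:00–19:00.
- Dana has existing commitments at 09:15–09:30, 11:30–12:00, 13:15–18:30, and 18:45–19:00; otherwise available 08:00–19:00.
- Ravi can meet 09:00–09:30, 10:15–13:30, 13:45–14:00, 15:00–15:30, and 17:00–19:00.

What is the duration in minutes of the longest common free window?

75 minutes

Brynn free within 08:00–19:00: 08:00–10:00, 11:00–11:15, 11:45–13:30, 14:15–15:30, 15:45–17:00.
Dana free within 08:00–19:00: 08:00–09:15, 09:30–11:30, 12:00–13:15, 18:30–18:45.
Brynn ∩ Dana: 08:00–09:15, 09:30–10:00, 11:00–11:15, 12:00–13:15.
Brynn ∩ Dana ∩ Ravi: 09:00–09:15, 11:00–11:15, 12:00–13:15.
Common window lengths: 15, 15, 75 min; longest is 75.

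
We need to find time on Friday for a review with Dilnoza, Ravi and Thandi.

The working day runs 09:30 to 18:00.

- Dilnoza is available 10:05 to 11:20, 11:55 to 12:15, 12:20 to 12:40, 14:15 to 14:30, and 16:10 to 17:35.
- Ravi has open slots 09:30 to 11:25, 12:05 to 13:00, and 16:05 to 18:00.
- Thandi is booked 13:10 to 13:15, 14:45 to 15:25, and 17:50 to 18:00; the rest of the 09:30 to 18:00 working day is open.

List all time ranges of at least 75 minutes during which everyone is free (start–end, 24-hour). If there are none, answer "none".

10:05–11:20, 16:10–17:35

Thandi free within 09:30–18:00: 09:30–13:10, 13:15–14:45, 15:25–17:50.
Dilnoza ∩ Ravi: 10:05–11:20, 12:05–12:15, 12:20–12:40, 16:10–17:35.
Dilnoza ∩ Ravi ∩ Thandi: 10:05–11:20, 12:05–12:15, 12:20–12:40, 16:10–17:35.
Windows ≥ 75 min: 10:05–11:20, 16:10–17:35.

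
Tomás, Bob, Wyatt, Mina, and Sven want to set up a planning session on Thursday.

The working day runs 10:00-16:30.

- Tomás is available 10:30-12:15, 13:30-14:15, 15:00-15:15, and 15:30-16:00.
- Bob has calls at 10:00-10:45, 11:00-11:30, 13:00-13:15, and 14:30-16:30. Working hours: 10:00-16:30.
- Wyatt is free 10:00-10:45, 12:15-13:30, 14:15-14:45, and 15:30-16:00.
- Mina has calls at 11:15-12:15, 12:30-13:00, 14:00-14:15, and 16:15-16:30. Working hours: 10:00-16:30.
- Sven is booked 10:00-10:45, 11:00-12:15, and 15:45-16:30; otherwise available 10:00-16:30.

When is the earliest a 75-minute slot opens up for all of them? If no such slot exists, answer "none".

Bob free within 10:00–16:30: 10:45–11:00, 11:30–13:00, 13:15–14:30.
Mina free within 10:00–16:30: 10:00–11:15, 12:15–12:30, 13:00–14:00, 14:15–16:15.
Sven free within 10:00–16:30: 10:45–11:00, 12:15–15:45.
Tomás ∩ Bob: 10:45–11:00, 11:30–12:15, 13:30–14:15.
Tomás ∩ Bob ∩ Wyatt: (none).
Tomás ∩ Bob ∩ Wyatt ∩ Mina: (none).
Tomás ∩ Bob ∩ Wyatt ∩ Mina ∩ Sven: (none).
Windows ≥ 75 min: (none).

none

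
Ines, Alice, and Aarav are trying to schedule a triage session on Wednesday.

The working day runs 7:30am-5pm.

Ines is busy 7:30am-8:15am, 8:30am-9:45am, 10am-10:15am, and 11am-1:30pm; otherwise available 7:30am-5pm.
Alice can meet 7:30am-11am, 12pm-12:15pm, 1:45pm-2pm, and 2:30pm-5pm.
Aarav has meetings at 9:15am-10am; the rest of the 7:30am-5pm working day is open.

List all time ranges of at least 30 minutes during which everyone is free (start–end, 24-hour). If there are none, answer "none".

Ines free within 07:30–17:00: 08:15–08:30, 09:45–10:00, 10:15–11:00, 13:30–17:00.
Aarav free within 07:30–17:00: 07:30–09:15, 10:00–17:00.
Ines ∩ Alice: 08:15–08:30, 09:45–10:00, 10:15–11:00, 13:45–14:00, 14:30–17:00.
Ines ∩ Alice ∩ Aarav: 08:15–08:30, 10:15–11:00, 13:45–14:00, 14:30–17:00.
Windows ≥ 30 min: 10:15–11:00, 14:30–17:00.

10:15–11:00, 14:30–17:00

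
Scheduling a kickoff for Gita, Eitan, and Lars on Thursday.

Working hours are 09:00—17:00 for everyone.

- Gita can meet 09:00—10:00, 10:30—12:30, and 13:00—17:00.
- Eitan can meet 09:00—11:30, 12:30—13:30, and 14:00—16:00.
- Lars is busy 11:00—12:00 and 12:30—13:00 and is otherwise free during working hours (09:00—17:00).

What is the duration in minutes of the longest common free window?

120 minutes

Lars free within 09:00–17:00: 09:00–11:00, 12:00–12:30, 13:00–17:00.
Gita ∩ Eitan: 09:00–10:00, 10:30–11:30, 13:00–13:30, 14:00–16:00.
Gita ∩ Eitan ∩ Lars: 09:00–10:00, 10:30–11:00, 13:00–13:30, 14:00–16:00.
Common window lengths: 60, 30, 30, 120 min; longest is 120.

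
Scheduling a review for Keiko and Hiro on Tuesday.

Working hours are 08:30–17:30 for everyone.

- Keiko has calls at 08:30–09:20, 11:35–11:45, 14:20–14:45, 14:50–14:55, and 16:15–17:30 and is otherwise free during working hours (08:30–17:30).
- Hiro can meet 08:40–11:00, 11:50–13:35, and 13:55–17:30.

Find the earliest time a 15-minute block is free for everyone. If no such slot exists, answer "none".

Keiko free within 08:30–17:30: 09:20–11:35, 11:45–14:20, 14:45–14:50, 14:55–16:15.
Keiko ∩ Hiro: 09:20–11:00, 11:50–13:35, 13:55–14:20, 14:45–14:50, 14:55–16:15.
Windows ≥ 15 min: 09:20–11:00, 11:50–13:35, 13:55–14:20, 14:55–16:15.
Earliest such window starts at 09:20.

09:20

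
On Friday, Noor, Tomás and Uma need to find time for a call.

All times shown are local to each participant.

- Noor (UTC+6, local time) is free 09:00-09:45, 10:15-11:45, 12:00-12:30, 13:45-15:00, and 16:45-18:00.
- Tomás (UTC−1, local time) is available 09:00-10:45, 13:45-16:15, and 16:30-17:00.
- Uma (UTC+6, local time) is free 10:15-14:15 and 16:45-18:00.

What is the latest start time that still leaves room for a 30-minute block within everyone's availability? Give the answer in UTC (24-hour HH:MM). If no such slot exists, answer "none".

Noor → UTC: 03:00–03:45, 04:15–05:45, 06:00–06:30, 07:45–09:00, 10:45–12:00.
Tomás → UTC: 10:00–11:45, 14:45–17:15, 17:30–18:00.
Uma → UTC: 04:15–08:15, 10:45–12:00.
Noor ∩ Tomás: 10:45–11:45.
Noor ∩ Tomás ∩ Uma: 10:45–11:45.
Windows ≥ 30 min: 10:45–11:45.
Latest start in the last window 10:45–11:45 is 11:45 − 30 min = 11:15.

11:15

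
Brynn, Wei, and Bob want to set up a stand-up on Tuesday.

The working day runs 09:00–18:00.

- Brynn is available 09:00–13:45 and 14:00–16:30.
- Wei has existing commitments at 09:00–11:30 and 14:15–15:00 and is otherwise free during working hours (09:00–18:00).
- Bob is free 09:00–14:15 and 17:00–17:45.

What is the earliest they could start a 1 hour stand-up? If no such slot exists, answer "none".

Wei free within 09:00–18:00: 11:30–14:15, 15:00–18:00.
Brynn ∩ Wei: 11:30–13:45, 14:00–14:15, 15:00–16:30.
Brynn ∩ Wei ∩ Bob: 11:30–13:45, 14:00–14:15.
Windows ≥ 60 min: 11:30–13:45.
Earliest such window starts at 11:30.

11:30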